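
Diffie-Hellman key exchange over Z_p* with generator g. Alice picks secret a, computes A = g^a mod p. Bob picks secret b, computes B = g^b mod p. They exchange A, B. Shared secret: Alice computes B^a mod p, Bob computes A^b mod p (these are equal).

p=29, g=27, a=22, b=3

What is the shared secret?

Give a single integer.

Answer: 9

Derivation:
A = 27^22 mod 29  (bits of 22 = 10110)
  bit 0 = 1: r = r^2 * 27 mod 29 = 1^2 * 27 = 1*27 = 27
  bit 1 = 0: r = r^2 mod 29 = 27^2 = 4
  bit 2 = 1: r = r^2 * 27 mod 29 = 4^2 * 27 = 16*27 = 26
  bit 3 = 1: r = r^2 * 27 mod 29 = 26^2 * 27 = 9*27 = 11
  bit 4 = 0: r = r^2 mod 29 = 11^2 = 5
  -> A = 5
B = 27^3 mod 29  (bits of 3 = 11)
  bit 0 = 1: r = r^2 * 27 mod 29 = 1^2 * 27 = 1*27 = 27
  bit 1 = 1: r = r^2 * 27 mod 29 = 27^2 * 27 = 4*27 = 21
  -> B = 21
s = B^a = 21^22 mod 29  (bits of 22 = 10110)
  bit 0 = 1: r = r^2 * 21 mod 29 = 1^2 * 21 = 1*21 = 21
  bit 1 = 0: r = r^2 mod 29 = 21^2 = 6
  bit 2 = 1: r = r^2 * 21 mod 29 = 6^2 * 21 = 7*21 = 2
  bit 3 = 1: r = r^2 * 21 mod 29 = 2^2 * 21 = 4*21 = 26
  bit 4 = 0: r = r^2 mod 29 = 26^2 = 9
  -> s = B^a = 9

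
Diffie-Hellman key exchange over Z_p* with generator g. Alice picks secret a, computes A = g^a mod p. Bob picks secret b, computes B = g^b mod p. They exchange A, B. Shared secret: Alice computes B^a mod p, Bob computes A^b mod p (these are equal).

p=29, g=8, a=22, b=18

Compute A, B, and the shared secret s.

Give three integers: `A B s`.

Answer: 9 22 7

Derivation:
A = 8^22 mod 29  (bits of 22 = 10110)
  bit 0 = 1: r = r^2 * 8 mod 29 = 1^2 * 8 = 1*8 = 8
  bit 1 = 0: r = r^2 mod 29 = 8^2 = 6
  bit 2 = 1: r = r^2 * 8 mod 29 = 6^2 * 8 = 7*8 = 27
  bit 3 = 1: r = r^2 * 8 mod 29 = 27^2 * 8 = 4*8 = 3
  bit 4 = 0: r = r^2 mod 29 = 3^2 = 9
  -> A = 9
B = 8^18 mod 29  (bits of 18 = 10010)
  bit 0 = 1: r = r^2 * 8 mod 29 = 1^2 * 8 = 1*8 = 8
  bit 1 = 0: r = r^2 mod 29 = 8^2 = 6
  bit 2 = 0: r = r^2 mod 29 = 6^2 = 7
  bit 3 = 1: r = r^2 * 8 mod 29 = 7^2 * 8 = 20*8 = 15
  bit 4 = 0: r = r^2 mod 29 = 15^2 = 22
  -> B = 22
s = B^a = 22^22 mod 29  (bits of 22 = 10110)
  bit 0 = 1: r = r^2 * 22 mod 29 = 1^2 * 22 = 1*22 = 22
  bit 1 = 0: r = r^2 mod 29 = 22^2 = 20
  bit 2 = 1: r = r^2 * 22 mod 29 = 20^2 * 22 = 23*22 = 13
  bit 3 = 1: r = r^2 * 22 mod 29 = 13^2 * 22 = 24*22 = 6
  bit 4 = 0: r = r^2 mod 29 = 6^2 = 7
  -> s = B^a = 7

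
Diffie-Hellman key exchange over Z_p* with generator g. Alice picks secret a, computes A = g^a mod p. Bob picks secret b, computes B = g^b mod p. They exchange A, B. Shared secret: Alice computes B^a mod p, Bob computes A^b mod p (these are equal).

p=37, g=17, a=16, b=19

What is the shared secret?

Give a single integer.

A = 17^16 mod 37  (bits of 16 = 10000)
  bit 0 = 1: r = r^2 * 17 mod 37 = 1^2 * 17 = 1*17 = 17
  bit 1 = 0: r = r^2 mod 37 = 17^2 = 30
  bit 2 = 0: r = r^2 mod 37 = 30^2 = 12
  bit 3 = 0: r = r^2 mod 37 = 12^2 = 33
  bit 4 = 0: r = r^2 mod 37 = 33^2 = 16
  -> A = 16
B = 17^19 mod 37  (bits of 19 = 10011)
  bit 0 = 1: r = r^2 * 17 mod 37 = 1^2 * 17 = 1*17 = 17
  bit 1 = 0: r = r^2 mod 37 = 17^2 = 30
  bit 2 = 0: r = r^2 mod 37 = 30^2 = 12
  bit 3 = 1: r = r^2 * 17 mod 37 = 12^2 * 17 = 33*17 = 6
  bit 4 = 1: r = r^2 * 17 mod 37 = 6^2 * 17 = 36*17 = 20
  -> B = 20
s = B^a = 20^16 mod 37  (bits of 16 = 10000)
  bit 0 = 1: r = r^2 * 20 mod 37 = 1^2 * 20 = 1*20 = 20
  bit 1 = 0: r = r^2 mod 37 = 20^2 = 30
  bit 2 = 0: r = r^2 mod 37 = 30^2 = 12
  bit 3 = 0: r = r^2 mod 37 = 12^2 = 33
  bit 4 = 0: r = r^2 mod 37 = 33^2 = 16
  -> s = B^a = 16

Answer: 16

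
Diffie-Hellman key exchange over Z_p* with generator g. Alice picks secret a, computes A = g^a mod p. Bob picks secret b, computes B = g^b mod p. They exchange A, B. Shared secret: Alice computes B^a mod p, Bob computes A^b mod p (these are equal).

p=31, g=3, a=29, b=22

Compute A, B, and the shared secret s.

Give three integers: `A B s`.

A = 3^29 mod 31  (bits of 29 = 11101)
  bit 0 = 1: r = r^2 * 3 mod 31 = 1^2 * 3 = 1*3 = 3
  bit 1 = 1: r = r^2 * 3 mod 31 = 3^2 * 3 = 9*3 = 27
  bit 2 = 1: r = r^2 * 3 mod 31 = 27^2 * 3 = 16*3 = 17
  bit 3 = 0: r = r^2 mod 31 = 17^2 = 10
  bit 4 = 1: r = r^2 * 3 mod 31 = 10^2 * 3 = 7*3 = 21
  -> A = 21
B = 3^22 mod 31  (bits of 22 = 10110)
  bit 0 = 1: r = r^2 * 3 mod 31 = 1^2 * 3 = 1*3 = 3
  bit 1 = 0: r = r^2 mod 31 = 3^2 = 9
  bit 2 = 1: r = r^2 * 3 mod 31 = 9^2 * 3 = 19*3 = 26
  bit 3 = 1: r = r^2 * 3 mod 31 = 26^2 * 3 = 25*3 = 13
  bit 4 = 0: r = r^2 mod 31 = 13^2 = 14
  -> B = 14
s = B^a = 14^29 mod 31  (bits of 29 = 11101)
  bit 0 = 1: r = r^2 * 14 mod 31 = 1^2 * 14 = 1*14 = 14
  bit 1 = 1: r = r^2 * 14 mod 31 = 14^2 * 14 = 10*14 = 16
  bit 2 = 1: r = r^2 * 14 mod 31 = 16^2 * 14 = 8*14 = 19
  bit 3 = 0: r = r^2 mod 31 = 19^2 = 20
  bit 4 = 1: r = r^2 * 14 mod 31 = 20^2 * 14 = 28*14 = 20
  -> s = B^a = 20

Answer: 21 14 20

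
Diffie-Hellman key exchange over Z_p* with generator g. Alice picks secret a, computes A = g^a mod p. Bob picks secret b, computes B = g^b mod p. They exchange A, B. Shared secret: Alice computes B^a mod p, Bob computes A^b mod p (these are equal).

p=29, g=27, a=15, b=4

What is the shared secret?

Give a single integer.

Answer: 16

Derivation:
A = 27^15 mod 29  (bits of 15 = 1111)
  bit 0 = 1: r = r^2 * 27 mod 29 = 1^2 * 27 = 1*27 = 27
  bit 1 = 1: r = r^2 * 27 mod 29 = 27^2 * 27 = 4*27 = 21
  bit 2 = 1: r = r^2 * 27 mod 29 = 21^2 * 27 = 6*27 = 17
  bit 3 = 1: r = r^2 * 27 mod 29 = 17^2 * 27 = 28*27 = 2
  -> A = 2
B = 27^4 mod 29  (bits of 4 = 100)
  bit 0 = 1: r = r^2 * 27 mod 29 = 1^2 * 27 = 1*27 = 27
  bit 1 = 0: r = r^2 mod 29 = 27^2 = 4
  bit 2 = 0: r = r^2 mod 29 = 4^2 = 16
  -> B = 16
s = B^a = 16^15 mod 29  (bits of 15 = 1111)
  bit 0 = 1: r = r^2 * 16 mod 29 = 1^2 * 16 = 1*16 = 16
  bit 1 = 1: r = r^2 * 16 mod 29 = 16^2 * 16 = 24*16 = 7
  bit 2 = 1: r = r^2 * 16 mod 29 = 7^2 * 16 = 20*16 = 1
  bit 3 = 1: r = r^2 * 16 mod 29 = 1^2 * 16 = 1*16 = 16
  -> s = B^a = 16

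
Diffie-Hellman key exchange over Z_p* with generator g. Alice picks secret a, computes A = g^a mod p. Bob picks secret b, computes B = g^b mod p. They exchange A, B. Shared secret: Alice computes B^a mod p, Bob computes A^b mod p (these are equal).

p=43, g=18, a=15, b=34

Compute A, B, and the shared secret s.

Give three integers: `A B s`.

Answer: 22 14 41

Derivation:
A = 18^15 mod 43  (bits of 15 = 1111)
  bit 0 = 1: r = r^2 * 18 mod 43 = 1^2 * 18 = 1*18 = 18
  bit 1 = 1: r = r^2 * 18 mod 43 = 18^2 * 18 = 23*18 = 27
  bit 2 = 1: r = r^2 * 18 mod 43 = 27^2 * 18 = 41*18 = 7
  bit 3 = 1: r = r^2 * 18 mod 43 = 7^2 * 18 = 6*18 = 22
  -> A = 22
B = 18^34 mod 43  (bits of 34 = 100010)
  bit 0 = 1: r = r^2 * 18 mod 43 = 1^2 * 18 = 1*18 = 18
  bit 1 = 0: r = r^2 mod 43 = 18^2 = 23
  bit 2 = 0: r = r^2 mod 43 = 23^2 = 13
  bit 3 = 0: r = r^2 mod 43 = 13^2 = 40
  bit 4 = 1: r = r^2 * 18 mod 43 = 40^2 * 18 = 9*18 = 33
  bit 5 = 0: r = r^2 mod 43 = 33^2 = 14
  -> B = 14
s = B^a = 14^15 mod 43  (bits of 15 = 1111)
  bit 0 = 1: r = r^2 * 14 mod 43 = 1^2 * 14 = 1*14 = 14
  bit 1 = 1: r = r^2 * 14 mod 43 = 14^2 * 14 = 24*14 = 35
  bit 2 = 1: r = r^2 * 14 mod 43 = 35^2 * 14 = 21*14 = 36
  bit 3 = 1: r = r^2 * 14 mod 43 = 36^2 * 14 = 6*14 = 41
  -> s = B^a = 41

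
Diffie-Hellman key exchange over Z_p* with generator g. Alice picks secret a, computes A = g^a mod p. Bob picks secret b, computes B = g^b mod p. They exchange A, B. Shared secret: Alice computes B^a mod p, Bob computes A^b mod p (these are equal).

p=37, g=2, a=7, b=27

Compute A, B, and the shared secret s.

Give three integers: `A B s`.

Answer: 17 6 31

Derivation:
A = 2^7 mod 37  (bits of 7 = 111)
  bit 0 = 1: r = r^2 * 2 mod 37 = 1^2 * 2 = 1*2 = 2
  bit 1 = 1: r = r^2 * 2 mod 37 = 2^2 * 2 = 4*2 = 8
  bit 2 = 1: r = r^2 * 2 mod 37 = 8^2 * 2 = 27*2 = 17
  -> A = 17
B = 2^27 mod 37  (bits of 27 = 11011)
  bit 0 = 1: r = r^2 * 2 mod 37 = 1^2 * 2 = 1*2 = 2
  bit 1 = 1: r = r^2 * 2 mod 37 = 2^2 * 2 = 4*2 = 8
  bit 2 = 0: r = r^2 mod 37 = 8^2 = 27
  bit 3 = 1: r = r^2 * 2 mod 37 = 27^2 * 2 = 26*2 = 15
  bit 4 = 1: r = r^2 * 2 mod 37 = 15^2 * 2 = 3*2 = 6
  -> B = 6
s = B^a = 6^7 mod 37  (bits of 7 = 111)
  bit 0 = 1: r = r^2 * 6 mod 37 = 1^2 * 6 = 1*6 = 6
  bit 1 = 1: r = r^2 * 6 mod 37 = 6^2 * 6 = 36*6 = 31
  bit 2 = 1: r = r^2 * 6 mod 37 = 31^2 * 6 = 36*6 = 31
  -> s = B^a = 31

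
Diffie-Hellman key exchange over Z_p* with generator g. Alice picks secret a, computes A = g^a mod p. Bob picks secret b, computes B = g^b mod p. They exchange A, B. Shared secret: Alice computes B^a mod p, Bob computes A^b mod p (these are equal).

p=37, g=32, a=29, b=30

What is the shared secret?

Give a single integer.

A = 32^29 mod 37  (bits of 29 = 11101)
  bit 0 = 1: r = r^2 * 32 mod 37 = 1^2 * 32 = 1*32 = 32
  bit 1 = 1: r = r^2 * 32 mod 37 = 32^2 * 32 = 25*32 = 23
  bit 2 = 1: r = r^2 * 32 mod 37 = 23^2 * 32 = 11*32 = 19
  bit 3 = 0: r = r^2 mod 37 = 19^2 = 28
  bit 4 = 1: r = r^2 * 32 mod 37 = 28^2 * 32 = 7*32 = 2
  -> A = 2
B = 32^30 mod 37  (bits of 30 = 11110)
  bit 0 = 1: r = r^2 * 32 mod 37 = 1^2 * 32 = 1*32 = 32
  bit 1 = 1: r = r^2 * 32 mod 37 = 32^2 * 32 = 25*32 = 23
  bit 2 = 1: r = r^2 * 32 mod 37 = 23^2 * 32 = 11*32 = 19
  bit 3 = 1: r = r^2 * 32 mod 37 = 19^2 * 32 = 28*32 = 8
  bit 4 = 0: r = r^2 mod 37 = 8^2 = 27
  -> B = 27
s = B^a = 27^29 mod 37  (bits of 29 = 11101)
  bit 0 = 1: r = r^2 * 27 mod 37 = 1^2 * 27 = 1*27 = 27
  bit 1 = 1: r = r^2 * 27 mod 37 = 27^2 * 27 = 26*27 = 36
  bit 2 = 1: r = r^2 * 27 mod 37 = 36^2 * 27 = 1*27 = 27
  bit 3 = 0: r = r^2 mod 37 = 27^2 = 26
  bit 4 = 1: r = r^2 * 27 mod 37 = 26^2 * 27 = 10*27 = 11
  -> s = B^a = 11

Answer: 11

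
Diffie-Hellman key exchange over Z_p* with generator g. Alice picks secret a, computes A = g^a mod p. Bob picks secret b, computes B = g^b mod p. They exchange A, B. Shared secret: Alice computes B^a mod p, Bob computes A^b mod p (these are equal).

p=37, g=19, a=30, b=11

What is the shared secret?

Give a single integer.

A = 19^30 mod 37  (bits of 30 = 11110)
  bit 0 = 1: r = r^2 * 19 mod 37 = 1^2 * 19 = 1*19 = 19
  bit 1 = 1: r = r^2 * 19 mod 37 = 19^2 * 19 = 28*19 = 14
  bit 2 = 1: r = r^2 * 19 mod 37 = 14^2 * 19 = 11*19 = 24
  bit 3 = 1: r = r^2 * 19 mod 37 = 24^2 * 19 = 21*19 = 29
  bit 4 = 0: r = r^2 mod 37 = 29^2 = 27
  -> A = 27
B = 19^11 mod 37  (bits of 11 = 1011)
  bit 0 = 1: r = r^2 * 19 mod 37 = 1^2 * 19 = 1*19 = 19
  bit 1 = 0: r = r^2 mod 37 = 19^2 = 28
  bit 2 = 1: r = r^2 * 19 mod 37 = 28^2 * 19 = 7*19 = 22
  bit 3 = 1: r = r^2 * 19 mod 37 = 22^2 * 19 = 3*19 = 20
  -> B = 20
s = B^a = 20^30 mod 37  (bits of 30 = 11110)
  bit 0 = 1: r = r^2 * 20 mod 37 = 1^2 * 20 = 1*20 = 20
  bit 1 = 1: r = r^2 * 20 mod 37 = 20^2 * 20 = 30*20 = 8
  bit 2 = 1: r = r^2 * 20 mod 37 = 8^2 * 20 = 27*20 = 22
  bit 3 = 1: r = r^2 * 20 mod 37 = 22^2 * 20 = 3*20 = 23
  bit 4 = 0: r = r^2 mod 37 = 23^2 = 11
  -> s = B^a = 11

Answer: 11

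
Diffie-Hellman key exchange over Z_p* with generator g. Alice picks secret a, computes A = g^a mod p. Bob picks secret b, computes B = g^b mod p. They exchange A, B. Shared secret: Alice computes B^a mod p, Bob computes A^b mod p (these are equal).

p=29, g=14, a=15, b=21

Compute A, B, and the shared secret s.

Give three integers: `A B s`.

Answer: 15 17 12

Derivation:
A = 14^15 mod 29  (bits of 15 = 1111)
  bit 0 = 1: r = r^2 * 14 mod 29 = 1^2 * 14 = 1*14 = 14
  bit 1 = 1: r = r^2 * 14 mod 29 = 14^2 * 14 = 22*14 = 18
  bit 2 = 1: r = r^2 * 14 mod 29 = 18^2 * 14 = 5*14 = 12
  bit 3 = 1: r = r^2 * 14 mod 29 = 12^2 * 14 = 28*14 = 15
  -> A = 15
B = 14^21 mod 29  (bits of 21 = 10101)
  bit 0 = 1: r = r^2 * 14 mod 29 = 1^2 * 14 = 1*14 = 14
  bit 1 = 0: r = r^2 mod 29 = 14^2 = 22
  bit 2 = 1: r = r^2 * 14 mod 29 = 22^2 * 14 = 20*14 = 19
  bit 3 = 0: r = r^2 mod 29 = 19^2 = 13
  bit 4 = 1: r = r^2 * 14 mod 29 = 13^2 * 14 = 24*14 = 17
  -> B = 17
s = B^a = 17^15 mod 29  (bits of 15 = 1111)
  bit 0 = 1: r = r^2 * 17 mod 29 = 1^2 * 17 = 1*17 = 17
  bit 1 = 1: r = r^2 * 17 mod 29 = 17^2 * 17 = 28*17 = 12
  bit 2 = 1: r = r^2 * 17 mod 29 = 12^2 * 17 = 28*17 = 12
  bit 3 = 1: r = r^2 * 17 mod 29 = 12^2 * 17 = 28*17 = 12
  -> s = B^a = 12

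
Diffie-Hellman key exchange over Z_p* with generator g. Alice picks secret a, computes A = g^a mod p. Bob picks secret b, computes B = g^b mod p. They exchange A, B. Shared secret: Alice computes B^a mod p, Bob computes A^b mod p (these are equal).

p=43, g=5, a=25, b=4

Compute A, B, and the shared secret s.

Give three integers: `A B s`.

Answer: 20 23 40

Derivation:
A = 5^25 mod 43  (bits of 25 = 11001)
  bit 0 = 1: r = r^2 * 5 mod 43 = 1^2 * 5 = 1*5 = 5
  bit 1 = 1: r = r^2 * 5 mod 43 = 5^2 * 5 = 25*5 = 39
  bit 2 = 0: r = r^2 mod 43 = 39^2 = 16
  bit 3 = 0: r = r^2 mod 43 = 16^2 = 41
  bit 4 = 1: r = r^2 * 5 mod 43 = 41^2 * 5 = 4*5 = 20
  -> A = 20
B = 5^4 mod 43  (bits of 4 = 100)
  bit 0 = 1: r = r^2 * 5 mod 43 = 1^2 * 5 = 1*5 = 5
  bit 1 = 0: r = r^2 mod 43 = 5^2 = 25
  bit 2 = 0: r = r^2 mod 43 = 25^2 = 23
  -> B = 23
s = B^a = 23^25 mod 43  (bits of 25 = 11001)
  bit 0 = 1: r = r^2 * 23 mod 43 = 1^2 * 23 = 1*23 = 23
  bit 1 = 1: r = r^2 * 23 mod 43 = 23^2 * 23 = 13*23 = 41
  bit 2 = 0: r = r^2 mod 43 = 41^2 = 4
  bit 3 = 0: r = r^2 mod 43 = 4^2 = 16
  bit 4 = 1: r = r^2 * 23 mod 43 = 16^2 * 23 = 41*23 = 40
  -> s = B^a = 40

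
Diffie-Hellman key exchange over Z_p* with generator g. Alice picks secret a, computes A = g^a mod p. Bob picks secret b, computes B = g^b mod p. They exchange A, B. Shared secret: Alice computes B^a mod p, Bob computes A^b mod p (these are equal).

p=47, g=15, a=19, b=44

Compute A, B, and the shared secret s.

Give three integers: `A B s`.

A = 15^19 mod 47  (bits of 19 = 10011)
  bit 0 = 1: r = r^2 * 15 mod 47 = 1^2 * 15 = 1*15 = 15
  bit 1 = 0: r = r^2 mod 47 = 15^2 = 37
  bit 2 = 0: r = r^2 mod 47 = 37^2 = 6
  bit 3 = 1: r = r^2 * 15 mod 47 = 6^2 * 15 = 36*15 = 23
  bit 4 = 1: r = r^2 * 15 mod 47 = 23^2 * 15 = 12*15 = 39
  -> A = 39
B = 15^44 mod 47  (bits of 44 = 101100)
  bit 0 = 1: r = r^2 * 15 mod 47 = 1^2 * 15 = 1*15 = 15
  bit 1 = 0: r = r^2 mod 47 = 15^2 = 37
  bit 2 = 1: r = r^2 * 15 mod 47 = 37^2 * 15 = 6*15 = 43
  bit 3 = 1: r = r^2 * 15 mod 47 = 43^2 * 15 = 16*15 = 5
  bit 4 = 0: r = r^2 mod 47 = 5^2 = 25
  bit 5 = 0: r = r^2 mod 47 = 25^2 = 14
  -> B = 14
s = B^a = 14^19 mod 47  (bits of 19 = 10011)
  bit 0 = 1: r = r^2 * 14 mod 47 = 1^2 * 14 = 1*14 = 14
  bit 1 = 0: r = r^2 mod 47 = 14^2 = 8
  bit 2 = 0: r = r^2 mod 47 = 8^2 = 17
  bit 3 = 1: r = r^2 * 14 mod 47 = 17^2 * 14 = 7*14 = 4
  bit 4 = 1: r = r^2 * 14 mod 47 = 4^2 * 14 = 16*14 = 36
  -> s = B^a = 36

Answer: 39 14 36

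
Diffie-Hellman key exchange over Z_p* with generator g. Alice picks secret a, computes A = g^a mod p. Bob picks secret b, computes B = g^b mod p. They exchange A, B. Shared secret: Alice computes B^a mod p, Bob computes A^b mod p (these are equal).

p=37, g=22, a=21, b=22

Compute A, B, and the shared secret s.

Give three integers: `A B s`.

Answer: 8 28 11

Derivation:
A = 22^21 mod 37  (bits of 21 = 10101)
  bit 0 = 1: r = r^2 * 22 mod 37 = 1^2 * 22 = 1*22 = 22
  bit 1 = 0: r = r^2 mod 37 = 22^2 = 3
  bit 2 = 1: r = r^2 * 22 mod 37 = 3^2 * 22 = 9*22 = 13
  bit 3 = 0: r = r^2 mod 37 = 13^2 = 21
  bit 4 = 1: r = r^2 * 22 mod 37 = 21^2 * 22 = 34*22 = 8
  -> A = 8
B = 22^22 mod 37  (bits of 22 = 10110)
  bit 0 = 1: r = r^2 * 22 mod 37 = 1^2 * 22 = 1*22 = 22
  bit 1 = 0: r = r^2 mod 37 = 22^2 = 3
  bit 2 = 1: r = r^2 * 22 mod 37 = 3^2 * 22 = 9*22 = 13
  bit 3 = 1: r = r^2 * 22 mod 37 = 13^2 * 22 = 21*22 = 18
  bit 4 = 0: r = r^2 mod 37 = 18^2 = 28
  -> B = 28
s = B^a = 28^21 mod 37  (bits of 21 = 10101)
  bit 0 = 1: r = r^2 * 28 mod 37 = 1^2 * 28 = 1*28 = 28
  bit 1 = 0: r = r^2 mod 37 = 28^2 = 7
  bit 2 = 1: r = r^2 * 28 mod 37 = 7^2 * 28 = 12*28 = 3
  bit 3 = 0: r = r^2 mod 37 = 3^2 = 9
  bit 4 = 1: r = r^2 * 28 mod 37 = 9^2 * 28 = 7*28 = 11
  -> s = B^a = 11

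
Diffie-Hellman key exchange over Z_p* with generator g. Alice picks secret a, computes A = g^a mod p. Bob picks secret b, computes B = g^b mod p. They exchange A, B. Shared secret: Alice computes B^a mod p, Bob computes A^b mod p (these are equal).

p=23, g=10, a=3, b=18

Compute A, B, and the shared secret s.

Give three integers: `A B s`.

A = 10^3 mod 23  (bits of 3 = 11)
  bit 0 = 1: r = r^2 * 10 mod 23 = 1^2 * 10 = 1*10 = 10
  bit 1 = 1: r = r^2 * 10 mod 23 = 10^2 * 10 = 8*10 = 11
  -> A = 11
B = 10^18 mod 23  (bits of 18 = 10010)
  bit 0 = 1: r = r^2 * 10 mod 23 = 1^2 * 10 = 1*10 = 10
  bit 1 = 0: r = r^2 mod 23 = 10^2 = 8
  bit 2 = 0: r = r^2 mod 23 = 8^2 = 18
  bit 3 = 1: r = r^2 * 10 mod 23 = 18^2 * 10 = 2*10 = 20
  bit 4 = 0: r = r^2 mod 23 = 20^2 = 9
  -> B = 9
s = B^a = 9^3 mod 23  (bits of 3 = 11)
  bit 0 = 1: r = r^2 * 9 mod 23 = 1^2 * 9 = 1*9 = 9
  bit 1 = 1: r = r^2 * 9 mod 23 = 9^2 * 9 = 12*9 = 16
  -> s = B^a = 16

Answer: 11 9 16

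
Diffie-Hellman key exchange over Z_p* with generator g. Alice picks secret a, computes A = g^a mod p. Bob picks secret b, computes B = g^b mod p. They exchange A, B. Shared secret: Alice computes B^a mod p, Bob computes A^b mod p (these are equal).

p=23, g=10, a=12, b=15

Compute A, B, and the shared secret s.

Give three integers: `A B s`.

A = 10^12 mod 23  (bits of 12 = 1100)
  bit 0 = 1: r = r^2 * 10 mod 23 = 1^2 * 10 = 1*10 = 10
  bit 1 = 1: r = r^2 * 10 mod 23 = 10^2 * 10 = 8*10 = 11
  bit 2 = 0: r = r^2 mod 23 = 11^2 = 6
  bit 3 = 0: r = r^2 mod 23 = 6^2 = 13
  -> A = 13
B = 10^15 mod 23  (bits of 15 = 1111)
  bit 0 = 1: r = r^2 * 10 mod 23 = 1^2 * 10 = 1*10 = 10
  bit 1 = 1: r = r^2 * 10 mod 23 = 10^2 * 10 = 8*10 = 11
  bit 2 = 1: r = r^2 * 10 mod 23 = 11^2 * 10 = 6*10 = 14
  bit 3 = 1: r = r^2 * 10 mod 23 = 14^2 * 10 = 12*10 = 5
  -> B = 5
s = B^a = 5^12 mod 23  (bits of 12 = 1100)
  bit 0 = 1: r = r^2 * 5 mod 23 = 1^2 * 5 = 1*5 = 5
  bit 1 = 1: r = r^2 * 5 mod 23 = 5^2 * 5 = 2*5 = 10
  bit 2 = 0: r = r^2 mod 23 = 10^2 = 8
  bit 3 = 0: r = r^2 mod 23 = 8^2 = 18
  -> s = B^a = 18

Answer: 13 5 18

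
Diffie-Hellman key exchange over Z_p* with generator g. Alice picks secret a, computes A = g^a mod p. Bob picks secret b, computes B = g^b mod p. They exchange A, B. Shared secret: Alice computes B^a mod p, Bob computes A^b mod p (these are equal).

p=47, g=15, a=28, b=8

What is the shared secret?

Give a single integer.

Answer: 18

Derivation:
A = 15^28 mod 47  (bits of 28 = 11100)
  bit 0 = 1: r = r^2 * 15 mod 47 = 1^2 * 15 = 1*15 = 15
  bit 1 = 1: r = r^2 * 15 mod 47 = 15^2 * 15 = 37*15 = 38
  bit 2 = 1: r = r^2 * 15 mod 47 = 38^2 * 15 = 34*15 = 40
  bit 3 = 0: r = r^2 mod 47 = 40^2 = 2
  bit 4 = 0: r = r^2 mod 47 = 2^2 = 4
  -> A = 4
B = 15^8 mod 47  (bits of 8 = 1000)
  bit 0 = 1: r = r^2 * 15 mod 47 = 1^2 * 15 = 1*15 = 15
  bit 1 = 0: r = r^2 mod 47 = 15^2 = 37
  bit 2 = 0: r = r^2 mod 47 = 37^2 = 6
  bit 3 = 0: r = r^2 mod 47 = 6^2 = 36
  -> B = 36
s = B^a = 36^28 mod 47  (bits of 28 = 11100)
  bit 0 = 1: r = r^2 * 36 mod 47 = 1^2 * 36 = 1*36 = 36
  bit 1 = 1: r = r^2 * 36 mod 47 = 36^2 * 36 = 27*36 = 32
  bit 2 = 1: r = r^2 * 36 mod 47 = 32^2 * 36 = 37*36 = 16
  bit 3 = 0: r = r^2 mod 47 = 16^2 = 21
  bit 4 = 0: r = r^2 mod 47 = 21^2 = 18
  -> s = B^a = 18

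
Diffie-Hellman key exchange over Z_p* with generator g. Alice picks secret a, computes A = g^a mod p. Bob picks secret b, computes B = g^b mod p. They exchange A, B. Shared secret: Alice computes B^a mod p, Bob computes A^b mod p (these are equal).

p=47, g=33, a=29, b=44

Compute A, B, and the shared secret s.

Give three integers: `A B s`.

A = 33^29 mod 47  (bits of 29 = 11101)
  bit 0 = 1: r = r^2 * 33 mod 47 = 1^2 * 33 = 1*33 = 33
  bit 1 = 1: r = r^2 * 33 mod 47 = 33^2 * 33 = 8*33 = 29
  bit 2 = 1: r = r^2 * 33 mod 47 = 29^2 * 33 = 42*33 = 23
  bit 3 = 0: r = r^2 mod 47 = 23^2 = 12
  bit 4 = 1: r = r^2 * 33 mod 47 = 12^2 * 33 = 3*33 = 5
  -> A = 5
B = 33^44 mod 47  (bits of 44 = 101100)
  bit 0 = 1: r = r^2 * 33 mod 47 = 1^2 * 33 = 1*33 = 33
  bit 1 = 0: r = r^2 mod 47 = 33^2 = 8
  bit 2 = 1: r = r^2 * 33 mod 47 = 8^2 * 33 = 17*33 = 44
  bit 3 = 1: r = r^2 * 33 mod 47 = 44^2 * 33 = 9*33 = 15
  bit 4 = 0: r = r^2 mod 47 = 15^2 = 37
  bit 5 = 0: r = r^2 mod 47 = 37^2 = 6
  -> B = 6
s = B^a = 6^29 mod 47  (bits of 29 = 11101)
  bit 0 = 1: r = r^2 * 6 mod 47 = 1^2 * 6 = 1*6 = 6
  bit 1 = 1: r = r^2 * 6 mod 47 = 6^2 * 6 = 36*6 = 28
  bit 2 = 1: r = r^2 * 6 mod 47 = 28^2 * 6 = 32*6 = 4
  bit 3 = 0: r = r^2 mod 47 = 4^2 = 16
  bit 4 = 1: r = r^2 * 6 mod 47 = 16^2 * 6 = 21*6 = 32
  -> s = B^a = 32

Answer: 5 6 32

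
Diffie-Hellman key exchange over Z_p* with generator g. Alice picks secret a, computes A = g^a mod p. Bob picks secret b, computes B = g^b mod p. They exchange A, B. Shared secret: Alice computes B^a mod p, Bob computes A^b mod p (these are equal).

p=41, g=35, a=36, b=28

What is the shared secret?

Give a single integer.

Answer: 10

Derivation:
A = 35^36 mod 41  (bits of 36 = 100100)
  bit 0 = 1: r = r^2 * 35 mod 41 = 1^2 * 35 = 1*35 = 35
  bit 1 = 0: r = r^2 mod 41 = 35^2 = 36
  bit 2 = 0: r = r^2 mod 41 = 36^2 = 25
  bit 3 = 1: r = r^2 * 35 mod 41 = 25^2 * 35 = 10*35 = 22
  bit 4 = 0: r = r^2 mod 41 = 22^2 = 33
  bit 5 = 0: r = r^2 mod 41 = 33^2 = 23
  -> A = 23
B = 35^28 mod 41  (bits of 28 = 11100)
  bit 0 = 1: r = r^2 * 35 mod 41 = 1^2 * 35 = 1*35 = 35
  bit 1 = 1: r = r^2 * 35 mod 41 = 35^2 * 35 = 36*35 = 30
  bit 2 = 1: r = r^2 * 35 mod 41 = 30^2 * 35 = 39*35 = 12
  bit 3 = 0: r = r^2 mod 41 = 12^2 = 21
  bit 4 = 0: r = r^2 mod 41 = 21^2 = 31
  -> B = 31
s = B^a = 31^36 mod 41  (bits of 36 = 100100)
  bit 0 = 1: r = r^2 * 31 mod 41 = 1^2 * 31 = 1*31 = 31
  bit 1 = 0: r = r^2 mod 41 = 31^2 = 18
  bit 2 = 0: r = r^2 mod 41 = 18^2 = 37
  bit 3 = 1: r = r^2 * 31 mod 41 = 37^2 * 31 = 16*31 = 4
  bit 4 = 0: r = r^2 mod 41 = 4^2 = 16
  bit 5 = 0: r = r^2 mod 41 = 16^2 = 10
  -> s = B^a = 10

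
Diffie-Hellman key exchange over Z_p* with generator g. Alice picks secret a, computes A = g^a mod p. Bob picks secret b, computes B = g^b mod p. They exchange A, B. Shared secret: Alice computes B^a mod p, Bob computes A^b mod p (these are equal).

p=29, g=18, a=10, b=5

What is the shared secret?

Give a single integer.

A = 18^10 mod 29  (bits of 10 = 1010)
  bit 0 = 1: r = r^2 * 18 mod 29 = 1^2 * 18 = 1*18 = 18
  bit 1 = 0: r = r^2 mod 29 = 18^2 = 5
  bit 2 = 1: r = r^2 * 18 mod 29 = 5^2 * 18 = 25*18 = 15
  bit 3 = 0: r = r^2 mod 29 = 15^2 = 22
  -> A = 22
B = 18^5 mod 29  (bits of 5 = 101)
  bit 0 = 1: r = r^2 * 18 mod 29 = 1^2 * 18 = 1*18 = 18
  bit 1 = 0: r = r^2 mod 29 = 18^2 = 5
  bit 2 = 1: r = r^2 * 18 mod 29 = 5^2 * 18 = 25*18 = 15
  -> B = 15
s = B^a = 15^10 mod 29  (bits of 10 = 1010)
  bit 0 = 1: r = r^2 * 15 mod 29 = 1^2 * 15 = 1*15 = 15
  bit 1 = 0: r = r^2 mod 29 = 15^2 = 22
  bit 2 = 1: r = r^2 * 15 mod 29 = 22^2 * 15 = 20*15 = 10
  bit 3 = 0: r = r^2 mod 29 = 10^2 = 13
  -> s = B^a = 13

Answer: 13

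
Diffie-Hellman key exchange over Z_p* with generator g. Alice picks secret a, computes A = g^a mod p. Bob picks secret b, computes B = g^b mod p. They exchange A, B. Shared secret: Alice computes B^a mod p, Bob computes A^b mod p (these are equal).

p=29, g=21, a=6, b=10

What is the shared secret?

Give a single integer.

A = 21^6 mod 29  (bits of 6 = 110)
  bit 0 = 1: r = r^2 * 21 mod 29 = 1^2 * 21 = 1*21 = 21
  bit 1 = 1: r = r^2 * 21 mod 29 = 21^2 * 21 = 6*21 = 10
  bit 2 = 0: r = r^2 mod 29 = 10^2 = 13
  -> A = 13
B = 21^10 mod 29  (bits of 10 = 1010)
  bit 0 = 1: r = r^2 * 21 mod 29 = 1^2 * 21 = 1*21 = 21
  bit 1 = 0: r = r^2 mod 29 = 21^2 = 6
  bit 2 = 1: r = r^2 * 21 mod 29 = 6^2 * 21 = 7*21 = 2
  bit 3 = 0: r = r^2 mod 29 = 2^2 = 4
  -> B = 4
s = B^a = 4^6 mod 29  (bits of 6 = 110)
  bit 0 = 1: r = r^2 * 4 mod 29 = 1^2 * 4 = 1*4 = 4
  bit 1 = 1: r = r^2 * 4 mod 29 = 4^2 * 4 = 16*4 = 6
  bit 2 = 0: r = r^2 mod 29 = 6^2 = 7
  -> s = B^a = 7

Answer: 7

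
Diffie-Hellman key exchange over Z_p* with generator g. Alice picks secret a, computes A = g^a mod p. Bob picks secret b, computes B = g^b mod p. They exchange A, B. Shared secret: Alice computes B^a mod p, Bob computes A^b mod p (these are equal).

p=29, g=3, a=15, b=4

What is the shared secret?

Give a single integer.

Answer: 23

Derivation:
A = 3^15 mod 29  (bits of 15 = 1111)
  bit 0 = 1: r = r^2 * 3 mod 29 = 1^2 * 3 = 1*3 = 3
  bit 1 = 1: r = r^2 * 3 mod 29 = 3^2 * 3 = 9*3 = 27
  bit 2 = 1: r = r^2 * 3 mod 29 = 27^2 * 3 = 4*3 = 12
  bit 3 = 1: r = r^2 * 3 mod 29 = 12^2 * 3 = 28*3 = 26
  -> A = 26
B = 3^4 mod 29  (bits of 4 = 100)
  bit 0 = 1: r = r^2 * 3 mod 29 = 1^2 * 3 = 1*3 = 3
  bit 1 = 0: r = r^2 mod 29 = 3^2 = 9
  bit 2 = 0: r = r^2 mod 29 = 9^2 = 23
  -> B = 23
s = B^a = 23^15 mod 29  (bits of 15 = 1111)
  bit 0 = 1: r = r^2 * 23 mod 29 = 1^2 * 23 = 1*23 = 23
  bit 1 = 1: r = r^2 * 23 mod 29 = 23^2 * 23 = 7*23 = 16
  bit 2 = 1: r = r^2 * 23 mod 29 = 16^2 * 23 = 24*23 = 1
  bit 3 = 1: r = r^2 * 23 mod 29 = 1^2 * 23 = 1*23 = 23
  -> s = B^a = 23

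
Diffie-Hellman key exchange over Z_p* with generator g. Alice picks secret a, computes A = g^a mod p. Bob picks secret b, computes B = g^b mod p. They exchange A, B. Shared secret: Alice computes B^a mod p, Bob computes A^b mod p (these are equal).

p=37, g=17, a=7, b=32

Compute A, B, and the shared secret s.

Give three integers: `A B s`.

A = 17^7 mod 37  (bits of 7 = 111)
  bit 0 = 1: r = r^2 * 17 mod 37 = 1^2 * 17 = 1*17 = 17
  bit 1 = 1: r = r^2 * 17 mod 37 = 17^2 * 17 = 30*17 = 29
  bit 2 = 1: r = r^2 * 17 mod 37 = 29^2 * 17 = 27*17 = 15
  -> A = 15
B = 17^32 mod 37  (bits of 32 = 100000)
  bit 0 = 1: r = r^2 * 17 mod 37 = 1^2 * 17 = 1*17 = 17
  bit 1 = 0: r = r^2 mod 37 = 17^2 = 30
  bit 2 = 0: r = r^2 mod 37 = 30^2 = 12
  bit 3 = 0: r = r^2 mod 37 = 12^2 = 33
  bit 4 = 0: r = r^2 mod 37 = 33^2 = 16
  bit 5 = 0: r = r^2 mod 37 = 16^2 = 34
  -> B = 34
s = B^a = 34^7 mod 37  (bits of 7 = 111)
  bit 0 = 1: r = r^2 * 34 mod 37 = 1^2 * 34 = 1*34 = 34
  bit 1 = 1: r = r^2 * 34 mod 37 = 34^2 * 34 = 9*34 = 10
  bit 2 = 1: r = r^2 * 34 mod 37 = 10^2 * 34 = 26*34 = 33
  -> s = B^a = 33

Answer: 15 34 33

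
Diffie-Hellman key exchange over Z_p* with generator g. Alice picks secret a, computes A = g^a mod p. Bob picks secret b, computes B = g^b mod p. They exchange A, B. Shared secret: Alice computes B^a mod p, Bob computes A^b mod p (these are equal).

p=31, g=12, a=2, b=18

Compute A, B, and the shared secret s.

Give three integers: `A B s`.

A = 12^2 mod 31  (bits of 2 = 10)
  bit 0 = 1: r = r^2 * 12 mod 31 = 1^2 * 12 = 1*12 = 12
  bit 1 = 0: r = r^2 mod 31 = 12^2 = 20
  -> A = 20
B = 12^18 mod 31  (bits of 18 = 10010)
  bit 0 = 1: r = r^2 * 12 mod 31 = 1^2 * 12 = 1*12 = 12
  bit 1 = 0: r = r^2 mod 31 = 12^2 = 20
  bit 2 = 0: r = r^2 mod 31 = 20^2 = 28
  bit 3 = 1: r = r^2 * 12 mod 31 = 28^2 * 12 = 9*12 = 15
  bit 4 = 0: r = r^2 mod 31 = 15^2 = 8
  -> B = 8
s = B^a = 8^2 mod 31  (bits of 2 = 10)
  bit 0 = 1: r = r^2 * 8 mod 31 = 1^2 * 8 = 1*8 = 8
  bit 1 = 0: r = r^2 mod 31 = 8^2 = 2
  -> s = B^a = 2

Answer: 20 8 2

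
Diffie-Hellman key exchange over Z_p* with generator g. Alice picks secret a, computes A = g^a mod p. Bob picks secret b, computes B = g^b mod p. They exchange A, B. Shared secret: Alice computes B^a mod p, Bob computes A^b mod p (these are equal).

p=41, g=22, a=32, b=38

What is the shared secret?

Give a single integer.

A = 22^32 mod 41  (bits of 32 = 100000)
  bit 0 = 1: r = r^2 * 22 mod 41 = 1^2 * 22 = 1*22 = 22
  bit 1 = 0: r = r^2 mod 41 = 22^2 = 33
  bit 2 = 0: r = r^2 mod 41 = 33^2 = 23
  bit 3 = 0: r = r^2 mod 41 = 23^2 = 37
  bit 4 = 0: r = r^2 mod 41 = 37^2 = 16
  bit 5 = 0: r = r^2 mod 41 = 16^2 = 10
  -> A = 10
B = 22^38 mod 41  (bits of 38 = 100110)
  bit 0 = 1: r = r^2 * 22 mod 41 = 1^2 * 22 = 1*22 = 22
  bit 1 = 0: r = r^2 mod 41 = 22^2 = 33
  bit 2 = 0: r = r^2 mod 41 = 33^2 = 23
  bit 3 = 1: r = r^2 * 22 mod 41 = 23^2 * 22 = 37*22 = 35
  bit 4 = 1: r = r^2 * 22 mod 41 = 35^2 * 22 = 36*22 = 13
  bit 5 = 0: r = r^2 mod 41 = 13^2 = 5
  -> B = 5
s = B^a = 5^32 mod 41  (bits of 32 = 100000)
  bit 0 = 1: r = r^2 * 5 mod 41 = 1^2 * 5 = 1*5 = 5
  bit 1 = 0: r = r^2 mod 41 = 5^2 = 25
  bit 2 = 0: r = r^2 mod 41 = 25^2 = 10
  bit 3 = 0: r = r^2 mod 41 = 10^2 = 18
  bit 4 = 0: r = r^2 mod 41 = 18^2 = 37
  bit 5 = 0: r = r^2 mod 41 = 37^2 = 16
  -> s = B^a = 16

Answer: 16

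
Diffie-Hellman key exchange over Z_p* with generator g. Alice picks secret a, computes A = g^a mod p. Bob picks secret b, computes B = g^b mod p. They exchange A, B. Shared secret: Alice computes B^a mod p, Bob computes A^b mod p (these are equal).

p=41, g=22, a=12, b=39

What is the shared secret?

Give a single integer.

Answer: 4

Derivation:
A = 22^12 mod 41  (bits of 12 = 1100)
  bit 0 = 1: r = r^2 * 22 mod 41 = 1^2 * 22 = 1*22 = 22
  bit 1 = 1: r = r^2 * 22 mod 41 = 22^2 * 22 = 33*22 = 29
  bit 2 = 0: r = r^2 mod 41 = 29^2 = 21
  bit 3 = 0: r = r^2 mod 41 = 21^2 = 31
  -> A = 31
B = 22^39 mod 41  (bits of 39 = 100111)
  bit 0 = 1: r = r^2 * 22 mod 41 = 1^2 * 22 = 1*22 = 22
  bit 1 = 0: r = r^2 mod 41 = 22^2 = 33
  bit 2 = 0: r = r^2 mod 41 = 33^2 = 23
  bit 3 = 1: r = r^2 * 22 mod 41 = 23^2 * 22 = 37*22 = 35
  bit 4 = 1: r = r^2 * 22 mod 41 = 35^2 * 22 = 36*22 = 13
  bit 5 = 1: r = r^2 * 22 mod 41 = 13^2 * 22 = 5*22 = 28
  -> B = 28
s = B^a = 28^12 mod 41  (bits of 12 = 1100)
  bit 0 = 1: r = r^2 * 28 mod 41 = 1^2 * 28 = 1*28 = 28
  bit 1 = 1: r = r^2 * 28 mod 41 = 28^2 * 28 = 5*28 = 17
  bit 2 = 0: r = r^2 mod 41 = 17^2 = 2
  bit 3 = 0: r = r^2 mod 41 = 2^2 = 4
  -> s = B^a = 4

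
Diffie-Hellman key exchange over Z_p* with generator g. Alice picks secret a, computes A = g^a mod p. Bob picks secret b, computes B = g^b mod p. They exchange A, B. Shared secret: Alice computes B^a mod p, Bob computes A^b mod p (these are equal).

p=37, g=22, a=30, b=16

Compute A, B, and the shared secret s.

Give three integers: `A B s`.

A = 22^30 mod 37  (bits of 30 = 11110)
  bit 0 = 1: r = r^2 * 22 mod 37 = 1^2 * 22 = 1*22 = 22
  bit 1 = 1: r = r^2 * 22 mod 37 = 22^2 * 22 = 3*22 = 29
  bit 2 = 1: r = r^2 * 22 mod 37 = 29^2 * 22 = 27*22 = 2
  bit 3 = 1: r = r^2 * 22 mod 37 = 2^2 * 22 = 4*22 = 14
  bit 4 = 0: r = r^2 mod 37 = 14^2 = 11
  -> A = 11
B = 22^16 mod 37  (bits of 16 = 10000)
  bit 0 = 1: r = r^2 * 22 mod 37 = 1^2 * 22 = 1*22 = 22
  bit 1 = 0: r = r^2 mod 37 = 22^2 = 3
  bit 2 = 0: r = r^2 mod 37 = 3^2 = 9
  bit 3 = 0: r = r^2 mod 37 = 9^2 = 7
  bit 4 = 0: r = r^2 mod 37 = 7^2 = 12
  -> B = 12
s = B^a = 12^30 mod 37  (bits of 30 = 11110)
  bit 0 = 1: r = r^2 * 12 mod 37 = 1^2 * 12 = 1*12 = 12
  bit 1 = 1: r = r^2 * 12 mod 37 = 12^2 * 12 = 33*12 = 26
  bit 2 = 1: r = r^2 * 12 mod 37 = 26^2 * 12 = 10*12 = 9
  bit 3 = 1: r = r^2 * 12 mod 37 = 9^2 * 12 = 7*12 = 10
  bit 4 = 0: r = r^2 mod 37 = 10^2 = 26
  -> s = B^a = 26

Answer: 11 12 26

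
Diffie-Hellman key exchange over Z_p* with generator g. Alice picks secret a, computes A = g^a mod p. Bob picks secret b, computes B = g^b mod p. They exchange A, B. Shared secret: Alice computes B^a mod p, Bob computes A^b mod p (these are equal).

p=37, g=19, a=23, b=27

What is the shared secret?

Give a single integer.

A = 19^23 mod 37  (bits of 23 = 10111)
  bit 0 = 1: r = r^2 * 19 mod 37 = 1^2 * 19 = 1*19 = 19
  bit 1 = 0: r = r^2 mod 37 = 19^2 = 28
  bit 2 = 1: r = r^2 * 19 mod 37 = 28^2 * 19 = 7*19 = 22
  bit 3 = 1: r = r^2 * 19 mod 37 = 22^2 * 19 = 3*19 = 20
  bit 4 = 1: r = r^2 * 19 mod 37 = 20^2 * 19 = 30*19 = 15
  -> A = 15
B = 19^27 mod 37  (bits of 27 = 11011)
  bit 0 = 1: r = r^2 * 19 mod 37 = 1^2 * 19 = 1*19 = 19
  bit 1 = 1: r = r^2 * 19 mod 37 = 19^2 * 19 = 28*19 = 14
  bit 2 = 0: r = r^2 mod 37 = 14^2 = 11
  bit 3 = 1: r = r^2 * 19 mod 37 = 11^2 * 19 = 10*19 = 5
  bit 4 = 1: r = r^2 * 19 mod 37 = 5^2 * 19 = 25*19 = 31
  -> B = 31
s = B^a = 31^23 mod 37  (bits of 23 = 10111)
  bit 0 = 1: r = r^2 * 31 mod 37 = 1^2 * 31 = 1*31 = 31
  bit 1 = 0: r = r^2 mod 37 = 31^2 = 36
  bit 2 = 1: r = r^2 * 31 mod 37 = 36^2 * 31 = 1*31 = 31
  bit 3 = 1: r = r^2 * 31 mod 37 = 31^2 * 31 = 36*31 = 6
  bit 4 = 1: r = r^2 * 31 mod 37 = 6^2 * 31 = 36*31 = 6
  -> s = B^a = 6

Answer: 6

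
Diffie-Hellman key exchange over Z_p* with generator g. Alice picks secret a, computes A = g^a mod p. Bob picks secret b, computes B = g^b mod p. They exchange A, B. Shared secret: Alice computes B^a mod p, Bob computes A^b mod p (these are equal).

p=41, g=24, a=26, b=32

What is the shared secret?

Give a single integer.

A = 24^26 mod 41  (bits of 26 = 11010)
  bit 0 = 1: r = r^2 * 24 mod 41 = 1^2 * 24 = 1*24 = 24
  bit 1 = 1: r = r^2 * 24 mod 41 = 24^2 * 24 = 2*24 = 7
  bit 2 = 0: r = r^2 mod 41 = 7^2 = 8
  bit 3 = 1: r = r^2 * 24 mod 41 = 8^2 * 24 = 23*24 = 19
  bit 4 = 0: r = r^2 mod 41 = 19^2 = 33
  -> A = 33
B = 24^32 mod 41  (bits of 32 = 100000)
  bit 0 = 1: r = r^2 * 24 mod 41 = 1^2 * 24 = 1*24 = 24
  bit 1 = 0: r = r^2 mod 41 = 24^2 = 2
  bit 2 = 0: r = r^2 mod 41 = 2^2 = 4
  bit 3 = 0: r = r^2 mod 41 = 4^2 = 16
  bit 4 = 0: r = r^2 mod 41 = 16^2 = 10
  bit 5 = 0: r = r^2 mod 41 = 10^2 = 18
  -> B = 18
s = B^a = 18^26 mod 41  (bits of 26 = 11010)
  bit 0 = 1: r = r^2 * 18 mod 41 = 1^2 * 18 = 1*18 = 18
  bit 1 = 1: r = r^2 * 18 mod 41 = 18^2 * 18 = 37*18 = 10
  bit 2 = 0: r = r^2 mod 41 = 10^2 = 18
  bit 3 = 1: r = r^2 * 18 mod 41 = 18^2 * 18 = 37*18 = 10
  bit 4 = 0: r = r^2 mod 41 = 10^2 = 18
  -> s = B^a = 18

Answer: 18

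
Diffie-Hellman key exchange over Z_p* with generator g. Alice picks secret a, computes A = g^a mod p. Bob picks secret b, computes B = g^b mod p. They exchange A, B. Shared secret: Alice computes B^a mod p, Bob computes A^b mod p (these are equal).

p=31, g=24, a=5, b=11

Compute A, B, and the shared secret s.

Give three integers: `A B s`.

A = 24^5 mod 31  (bits of 5 = 101)
  bit 0 = 1: r = r^2 * 24 mod 31 = 1^2 * 24 = 1*24 = 24
  bit 1 = 0: r = r^2 mod 31 = 24^2 = 18
  bit 2 = 1: r = r^2 * 24 mod 31 = 18^2 * 24 = 14*24 = 26
  -> A = 26
B = 24^11 mod 31  (bits of 11 = 1011)
  bit 0 = 1: r = r^2 * 24 mod 31 = 1^2 * 24 = 1*24 = 24
  bit 1 = 0: r = r^2 mod 31 = 24^2 = 18
  bit 2 = 1: r = r^2 * 24 mod 31 = 18^2 * 24 = 14*24 = 26
  bit 3 = 1: r = r^2 * 24 mod 31 = 26^2 * 24 = 25*24 = 11
  -> B = 11
s = B^a = 11^5 mod 31  (bits of 5 = 101)
  bit 0 = 1: r = r^2 * 11 mod 31 = 1^2 * 11 = 1*11 = 11
  bit 1 = 0: r = r^2 mod 31 = 11^2 = 28
  bit 2 = 1: r = r^2 * 11 mod 31 = 28^2 * 11 = 9*11 = 6
  -> s = B^a = 6

Answer: 26 11 6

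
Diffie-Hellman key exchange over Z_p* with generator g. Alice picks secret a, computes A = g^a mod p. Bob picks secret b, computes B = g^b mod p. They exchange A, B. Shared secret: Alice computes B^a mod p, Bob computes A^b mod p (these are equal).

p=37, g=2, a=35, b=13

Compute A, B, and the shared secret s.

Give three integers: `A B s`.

Answer: 19 15 5

Derivation:
A = 2^35 mod 37  (bits of 35 = 100011)
  bit 0 = 1: r = r^2 * 2 mod 37 = 1^2 * 2 = 1*2 = 2
  bit 1 = 0: r = r^2 mod 37 = 2^2 = 4
  bit 2 = 0: r = r^2 mod 37 = 4^2 = 16
  bit 3 = 0: r = r^2 mod 37 = 16^2 = 34
  bit 4 = 1: r = r^2 * 2 mod 37 = 34^2 * 2 = 9*2 = 18
  bit 5 = 1: r = r^2 * 2 mod 37 = 18^2 * 2 = 28*2 = 19
  -> A = 19
B = 2^13 mod 37  (bits of 13 = 1101)
  bit 0 = 1: r = r^2 * 2 mod 37 = 1^2 * 2 = 1*2 = 2
  bit 1 = 1: r = r^2 * 2 mod 37 = 2^2 * 2 = 4*2 = 8
  bit 2 = 0: r = r^2 mod 37 = 8^2 = 27
  bit 3 = 1: r = r^2 * 2 mod 37 = 27^2 * 2 = 26*2 = 15
  -> B = 15
s = B^a = 15^35 mod 37  (bits of 35 = 100011)
  bit 0 = 1: r = r^2 * 15 mod 37 = 1^2 * 15 = 1*15 = 15
  bit 1 = 0: r = r^2 mod 37 = 15^2 = 3
  bit 2 = 0: r = r^2 mod 37 = 3^2 = 9
  bit 3 = 0: r = r^2 mod 37 = 9^2 = 7
  bit 4 = 1: r = r^2 * 15 mod 37 = 7^2 * 15 = 12*15 = 32
  bit 5 = 1: r = r^2 * 15 mod 37 = 32^2 * 15 = 25*15 = 5
  -> s = B^a = 5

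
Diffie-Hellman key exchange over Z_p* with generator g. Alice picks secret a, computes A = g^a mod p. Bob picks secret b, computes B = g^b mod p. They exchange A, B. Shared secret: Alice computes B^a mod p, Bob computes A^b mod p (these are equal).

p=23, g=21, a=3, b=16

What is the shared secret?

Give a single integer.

Answer: 16

Derivation:
A = 21^3 mod 23  (bits of 3 = 11)
  bit 0 = 1: r = r^2 * 21 mod 23 = 1^2 * 21 = 1*21 = 21
  bit 1 = 1: r = r^2 * 21 mod 23 = 21^2 * 21 = 4*21 = 15
  -> A = 15
B = 21^16 mod 23  (bits of 16 = 10000)
  bit 0 = 1: r = r^2 * 21 mod 23 = 1^2 * 21 = 1*21 = 21
  bit 1 = 0: r = r^2 mod 23 = 21^2 = 4
  bit 2 = 0: r = r^2 mod 23 = 4^2 = 16
  bit 3 = 0: r = r^2 mod 23 = 16^2 = 3
  bit 4 = 0: r = r^2 mod 23 = 3^2 = 9
  -> B = 9
s = B^a = 9^3 mod 23  (bits of 3 = 11)
  bit 0 = 1: r = r^2 * 9 mod 23 = 1^2 * 9 = 1*9 = 9
  bit 1 = 1: r = r^2 * 9 mod 23 = 9^2 * 9 = 12*9 = 16
  -> s = B^a = 16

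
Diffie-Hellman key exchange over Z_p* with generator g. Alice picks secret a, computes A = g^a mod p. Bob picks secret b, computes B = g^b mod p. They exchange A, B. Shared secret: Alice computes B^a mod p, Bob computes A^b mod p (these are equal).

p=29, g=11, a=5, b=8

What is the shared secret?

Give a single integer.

Answer: 23

Derivation:
A = 11^5 mod 29  (bits of 5 = 101)
  bit 0 = 1: r = r^2 * 11 mod 29 = 1^2 * 11 = 1*11 = 11
  bit 1 = 0: r = r^2 mod 29 = 11^2 = 5
  bit 2 = 1: r = r^2 * 11 mod 29 = 5^2 * 11 = 25*11 = 14
  -> A = 14
B = 11^8 mod 29  (bits of 8 = 1000)
  bit 0 = 1: r = r^2 * 11 mod 29 = 1^2 * 11 = 1*11 = 11
  bit 1 = 0: r = r^2 mod 29 = 11^2 = 5
  bit 2 = 0: r = r^2 mod 29 = 5^2 = 25
  bit 3 = 0: r = r^2 mod 29 = 25^2 = 16
  -> B = 16
s = B^a = 16^5 mod 29  (bits of 5 = 101)
  bit 0 = 1: r = r^2 * 16 mod 29 = 1^2 * 16 = 1*16 = 16
  bit 1 = 0: r = r^2 mod 29 = 16^2 = 24
  bit 2 = 1: r = r^2 * 16 mod 29 = 24^2 * 16 = 25*16 = 23
  -> s = B^a = 23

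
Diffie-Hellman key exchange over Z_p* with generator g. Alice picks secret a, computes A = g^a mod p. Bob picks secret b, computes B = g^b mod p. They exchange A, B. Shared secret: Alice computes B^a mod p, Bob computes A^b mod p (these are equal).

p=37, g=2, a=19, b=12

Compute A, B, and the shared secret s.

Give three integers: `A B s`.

A = 2^19 mod 37  (bits of 19 = 10011)
  bit 0 = 1: r = r^2 * 2 mod 37 = 1^2 * 2 = 1*2 = 2
  bit 1 = 0: r = r^2 mod 37 = 2^2 = 4
  bit 2 = 0: r = r^2 mod 37 = 4^2 = 16
  bit 3 = 1: r = r^2 * 2 mod 37 = 16^2 * 2 = 34*2 = 31
  bit 4 = 1: r = r^2 * 2 mod 37 = 31^2 * 2 = 36*2 = 35
  -> A = 35
B = 2^12 mod 37  (bits of 12 = 1100)
  bit 0 = 1: r = r^2 * 2 mod 37 = 1^2 * 2 = 1*2 = 2
  bit 1 = 1: r = r^2 * 2 mod 37 = 2^2 * 2 = 4*2 = 8
  bit 2 = 0: r = r^2 mod 37 = 8^2 = 27
  bit 3 = 0: r = r^2 mod 37 = 27^2 = 26
  -> B = 26
s = B^a = 26^19 mod 37  (bits of 19 = 10011)
  bit 0 = 1: r = r^2 * 26 mod 37 = 1^2 * 26 = 1*26 = 26
  bit 1 = 0: r = r^2 mod 37 = 26^2 = 10
  bit 2 = 0: r = r^2 mod 37 = 10^2 = 26
  bit 3 = 1: r = r^2 * 26 mod 37 = 26^2 * 26 = 10*26 = 1
  bit 4 = 1: r = r^2 * 26 mod 37 = 1^2 * 26 = 1*26 = 26
  -> s = B^a = 26

Answer: 35 26 26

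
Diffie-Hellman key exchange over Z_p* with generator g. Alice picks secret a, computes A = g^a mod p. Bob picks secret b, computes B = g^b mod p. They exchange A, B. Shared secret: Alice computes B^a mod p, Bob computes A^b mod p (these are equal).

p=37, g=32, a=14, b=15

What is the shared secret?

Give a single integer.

Answer: 27

Derivation:
A = 32^14 mod 37  (bits of 14 = 1110)
  bit 0 = 1: r = r^2 * 32 mod 37 = 1^2 * 32 = 1*32 = 32
  bit 1 = 1: r = r^2 * 32 mod 37 = 32^2 * 32 = 25*32 = 23
  bit 2 = 1: r = r^2 * 32 mod 37 = 23^2 * 32 = 11*32 = 19
  bit 3 = 0: r = r^2 mod 37 = 19^2 = 28
  -> A = 28
B = 32^15 mod 37  (bits of 15 = 1111)
  bit 0 = 1: r = r^2 * 32 mod 37 = 1^2 * 32 = 1*32 = 32
  bit 1 = 1: r = r^2 * 32 mod 37 = 32^2 * 32 = 25*32 = 23
  bit 2 = 1: r = r^2 * 32 mod 37 = 23^2 * 32 = 11*32 = 19
  bit 3 = 1: r = r^2 * 32 mod 37 = 19^2 * 32 = 28*32 = 8
  -> B = 8
s = B^a = 8^14 mod 37  (bits of 14 = 1110)
  bit 0 = 1: r = r^2 * 8 mod 37 = 1^2 * 8 = 1*8 = 8
  bit 1 = 1: r = r^2 * 8 mod 37 = 8^2 * 8 = 27*8 = 31
  bit 2 = 1: r = r^2 * 8 mod 37 = 31^2 * 8 = 36*8 = 29
  bit 3 = 0: r = r^2 mod 37 = 29^2 = 27
  -> s = B^a = 27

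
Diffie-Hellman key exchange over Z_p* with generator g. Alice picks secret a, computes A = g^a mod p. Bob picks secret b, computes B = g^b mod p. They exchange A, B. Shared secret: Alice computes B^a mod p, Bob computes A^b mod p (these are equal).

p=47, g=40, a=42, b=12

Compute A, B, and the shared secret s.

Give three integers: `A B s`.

A = 40^42 mod 47  (bits of 42 = 101010)
  bit 0 = 1: r = r^2 * 40 mod 47 = 1^2 * 40 = 1*40 = 40
  bit 1 = 0: r = r^2 mod 47 = 40^2 = 2
  bit 2 = 1: r = r^2 * 40 mod 47 = 2^2 * 40 = 4*40 = 19
  bit 3 = 0: r = r^2 mod 47 = 19^2 = 32
  bit 4 = 1: r = r^2 * 40 mod 47 = 32^2 * 40 = 37*40 = 23
  bit 5 = 0: r = r^2 mod 47 = 23^2 = 12
  -> A = 12
B = 40^12 mod 47  (bits of 12 = 1100)
  bit 0 = 1: r = r^2 * 40 mod 47 = 1^2 * 40 = 1*40 = 40
  bit 1 = 1: r = r^2 * 40 mod 47 = 40^2 * 40 = 2*40 = 33
  bit 2 = 0: r = r^2 mod 47 = 33^2 = 8
  bit 3 = 0: r = r^2 mod 47 = 8^2 = 17
  -> B = 17
s = B^a = 17^42 mod 47  (bits of 42 = 101010)
  bit 0 = 1: r = r^2 * 17 mod 47 = 1^2 * 17 = 1*17 = 17
  bit 1 = 0: r = r^2 mod 47 = 17^2 = 7
  bit 2 = 1: r = r^2 * 17 mod 47 = 7^2 * 17 = 2*17 = 34
  bit 3 = 0: r = r^2 mod 47 = 34^2 = 28
  bit 4 = 1: r = r^2 * 17 mod 47 = 28^2 * 17 = 32*17 = 27
  bit 5 = 0: r = r^2 mod 47 = 27^2 = 24
  -> s = B^a = 24

Answer: 12 17 24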